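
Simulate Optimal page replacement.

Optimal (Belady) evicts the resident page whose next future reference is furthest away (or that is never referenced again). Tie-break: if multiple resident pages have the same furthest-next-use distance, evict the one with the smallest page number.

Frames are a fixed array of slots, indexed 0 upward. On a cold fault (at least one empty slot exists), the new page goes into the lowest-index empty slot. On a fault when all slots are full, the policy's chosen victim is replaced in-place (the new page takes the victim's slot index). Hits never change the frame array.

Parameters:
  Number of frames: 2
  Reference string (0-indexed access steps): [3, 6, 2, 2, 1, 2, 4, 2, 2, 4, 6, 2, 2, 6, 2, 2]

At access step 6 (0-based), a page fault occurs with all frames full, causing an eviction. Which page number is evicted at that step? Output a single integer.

Step 0: ref 3 -> FAULT, frames=[3,-]
Step 1: ref 6 -> FAULT, frames=[3,6]
Step 2: ref 2 -> FAULT, evict 3, frames=[2,6]
Step 3: ref 2 -> HIT, frames=[2,6]
Step 4: ref 1 -> FAULT, evict 6, frames=[2,1]
Step 5: ref 2 -> HIT, frames=[2,1]
Step 6: ref 4 -> FAULT, evict 1, frames=[2,4]
At step 6: evicted page 1

Answer: 1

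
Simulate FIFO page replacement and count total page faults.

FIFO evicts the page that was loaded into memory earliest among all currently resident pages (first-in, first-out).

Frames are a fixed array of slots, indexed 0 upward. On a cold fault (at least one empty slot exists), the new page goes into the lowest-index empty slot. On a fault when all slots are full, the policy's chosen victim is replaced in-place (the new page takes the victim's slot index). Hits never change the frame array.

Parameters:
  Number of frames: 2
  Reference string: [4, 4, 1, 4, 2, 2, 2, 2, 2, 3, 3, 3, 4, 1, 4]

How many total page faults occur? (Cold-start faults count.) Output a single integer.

Answer: 6

Derivation:
Step 0: ref 4 → FAULT, frames=[4,-]
Step 1: ref 4 → HIT, frames=[4,-]
Step 2: ref 1 → FAULT, frames=[4,1]
Step 3: ref 4 → HIT, frames=[4,1]
Step 4: ref 2 → FAULT (evict 4), frames=[2,1]
Step 5: ref 2 → HIT, frames=[2,1]
Step 6: ref 2 → HIT, frames=[2,1]
Step 7: ref 2 → HIT, frames=[2,1]
Step 8: ref 2 → HIT, frames=[2,1]
Step 9: ref 3 → FAULT (evict 1), frames=[2,3]
Step 10: ref 3 → HIT, frames=[2,3]
Step 11: ref 3 → HIT, frames=[2,3]
Step 12: ref 4 → FAULT (evict 2), frames=[4,3]
Step 13: ref 1 → FAULT (evict 3), frames=[4,1]
Step 14: ref 4 → HIT, frames=[4,1]
Total faults: 6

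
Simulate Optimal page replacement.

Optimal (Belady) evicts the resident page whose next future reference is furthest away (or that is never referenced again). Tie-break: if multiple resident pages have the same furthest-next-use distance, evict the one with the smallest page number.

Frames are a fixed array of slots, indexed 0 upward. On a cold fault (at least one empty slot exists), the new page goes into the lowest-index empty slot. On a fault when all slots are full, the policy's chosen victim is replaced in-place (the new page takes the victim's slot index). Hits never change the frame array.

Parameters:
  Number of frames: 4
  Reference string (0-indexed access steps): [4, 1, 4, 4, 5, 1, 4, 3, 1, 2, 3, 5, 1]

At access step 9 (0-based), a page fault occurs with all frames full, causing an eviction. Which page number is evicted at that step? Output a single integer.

Answer: 4

Derivation:
Step 0: ref 4 -> FAULT, frames=[4,-,-,-]
Step 1: ref 1 -> FAULT, frames=[4,1,-,-]
Step 2: ref 4 -> HIT, frames=[4,1,-,-]
Step 3: ref 4 -> HIT, frames=[4,1,-,-]
Step 4: ref 5 -> FAULT, frames=[4,1,5,-]
Step 5: ref 1 -> HIT, frames=[4,1,5,-]
Step 6: ref 4 -> HIT, frames=[4,1,5,-]
Step 7: ref 3 -> FAULT, frames=[4,1,5,3]
Step 8: ref 1 -> HIT, frames=[4,1,5,3]
Step 9: ref 2 -> FAULT, evict 4, frames=[2,1,5,3]
At step 9: evicted page 4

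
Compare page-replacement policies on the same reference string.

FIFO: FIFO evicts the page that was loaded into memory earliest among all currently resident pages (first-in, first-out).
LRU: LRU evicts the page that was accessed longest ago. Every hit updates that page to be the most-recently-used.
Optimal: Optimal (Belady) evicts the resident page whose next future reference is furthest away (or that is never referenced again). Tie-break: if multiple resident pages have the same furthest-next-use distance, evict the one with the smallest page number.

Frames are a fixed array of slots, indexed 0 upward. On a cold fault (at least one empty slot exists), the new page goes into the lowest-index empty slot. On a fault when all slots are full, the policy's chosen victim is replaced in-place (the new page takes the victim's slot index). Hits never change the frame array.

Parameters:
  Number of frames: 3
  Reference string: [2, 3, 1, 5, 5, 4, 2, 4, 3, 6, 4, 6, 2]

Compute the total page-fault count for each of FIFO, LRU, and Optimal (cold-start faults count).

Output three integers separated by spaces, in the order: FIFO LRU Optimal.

--- FIFO ---
  step 0: ref 2 -> FAULT, frames=[2,-,-] (faults so far: 1)
  step 1: ref 3 -> FAULT, frames=[2,3,-] (faults so far: 2)
  step 2: ref 1 -> FAULT, frames=[2,3,1] (faults so far: 3)
  step 3: ref 5 -> FAULT, evict 2, frames=[5,3,1] (faults so far: 4)
  step 4: ref 5 -> HIT, frames=[5,3,1] (faults so far: 4)
  step 5: ref 4 -> FAULT, evict 3, frames=[5,4,1] (faults so far: 5)
  step 6: ref 2 -> FAULT, evict 1, frames=[5,4,2] (faults so far: 6)
  step 7: ref 4 -> HIT, frames=[5,4,2] (faults so far: 6)
  step 8: ref 3 -> FAULT, evict 5, frames=[3,4,2] (faults so far: 7)
  step 9: ref 6 -> FAULT, evict 4, frames=[3,6,2] (faults so far: 8)
  step 10: ref 4 -> FAULT, evict 2, frames=[3,6,4] (faults so far: 9)
  step 11: ref 6 -> HIT, frames=[3,6,4] (faults so far: 9)
  step 12: ref 2 -> FAULT, evict 3, frames=[2,6,4] (faults so far: 10)
  FIFO total faults: 10
--- LRU ---
  step 0: ref 2 -> FAULT, frames=[2,-,-] (faults so far: 1)
  step 1: ref 3 -> FAULT, frames=[2,3,-] (faults so far: 2)
  step 2: ref 1 -> FAULT, frames=[2,3,1] (faults so far: 3)
  step 3: ref 5 -> FAULT, evict 2, frames=[5,3,1] (faults so far: 4)
  step 4: ref 5 -> HIT, frames=[5,3,1] (faults so far: 4)
  step 5: ref 4 -> FAULT, evict 3, frames=[5,4,1] (faults so far: 5)
  step 6: ref 2 -> FAULT, evict 1, frames=[5,4,2] (faults so far: 6)
  step 7: ref 4 -> HIT, frames=[5,4,2] (faults so far: 6)
  step 8: ref 3 -> FAULT, evict 5, frames=[3,4,2] (faults so far: 7)
  step 9: ref 6 -> FAULT, evict 2, frames=[3,4,6] (faults so far: 8)
  step 10: ref 4 -> HIT, frames=[3,4,6] (faults so far: 8)
  step 11: ref 6 -> HIT, frames=[3,4,6] (faults so far: 8)
  step 12: ref 2 -> FAULT, evict 3, frames=[2,4,6] (faults so far: 9)
  LRU total faults: 9
--- Optimal ---
  step 0: ref 2 -> FAULT, frames=[2,-,-] (faults so far: 1)
  step 1: ref 3 -> FAULT, frames=[2,3,-] (faults so far: 2)
  step 2: ref 1 -> FAULT, frames=[2,3,1] (faults so far: 3)
  step 3: ref 5 -> FAULT, evict 1, frames=[2,3,5] (faults so far: 4)
  step 4: ref 5 -> HIT, frames=[2,3,5] (faults so far: 4)
  step 5: ref 4 -> FAULT, evict 5, frames=[2,3,4] (faults so far: 5)
  step 6: ref 2 -> HIT, frames=[2,3,4] (faults so far: 5)
  step 7: ref 4 -> HIT, frames=[2,3,4] (faults so far: 5)
  step 8: ref 3 -> HIT, frames=[2,3,4] (faults so far: 5)
  step 9: ref 6 -> FAULT, evict 3, frames=[2,6,4] (faults so far: 6)
  step 10: ref 4 -> HIT, frames=[2,6,4] (faults so far: 6)
  step 11: ref 6 -> HIT, frames=[2,6,4] (faults so far: 6)
  step 12: ref 2 -> HIT, frames=[2,6,4] (faults so far: 6)
  Optimal total faults: 6

Answer: 10 9 6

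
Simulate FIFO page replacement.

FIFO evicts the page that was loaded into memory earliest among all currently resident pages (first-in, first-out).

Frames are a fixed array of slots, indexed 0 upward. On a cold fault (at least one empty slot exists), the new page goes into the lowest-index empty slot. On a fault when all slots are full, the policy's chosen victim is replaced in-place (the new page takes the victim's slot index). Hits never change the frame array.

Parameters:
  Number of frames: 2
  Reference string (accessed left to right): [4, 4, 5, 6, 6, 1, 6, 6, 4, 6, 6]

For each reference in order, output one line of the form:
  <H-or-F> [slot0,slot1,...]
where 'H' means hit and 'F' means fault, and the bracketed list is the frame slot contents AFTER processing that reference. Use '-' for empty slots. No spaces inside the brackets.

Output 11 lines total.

F [4,-]
H [4,-]
F [4,5]
F [6,5]
H [6,5]
F [6,1]
H [6,1]
H [6,1]
F [4,1]
F [4,6]
H [4,6]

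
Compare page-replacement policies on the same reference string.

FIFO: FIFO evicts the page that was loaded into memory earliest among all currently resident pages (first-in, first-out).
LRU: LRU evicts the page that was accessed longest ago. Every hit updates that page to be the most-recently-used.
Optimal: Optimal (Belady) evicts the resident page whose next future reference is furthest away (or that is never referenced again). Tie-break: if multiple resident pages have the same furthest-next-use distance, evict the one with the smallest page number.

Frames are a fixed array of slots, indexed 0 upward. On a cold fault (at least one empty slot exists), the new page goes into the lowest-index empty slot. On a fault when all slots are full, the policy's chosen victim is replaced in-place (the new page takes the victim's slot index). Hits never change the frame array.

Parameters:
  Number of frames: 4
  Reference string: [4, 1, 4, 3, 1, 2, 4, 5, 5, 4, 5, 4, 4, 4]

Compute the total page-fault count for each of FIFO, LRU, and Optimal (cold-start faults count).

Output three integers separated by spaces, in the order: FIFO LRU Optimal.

Answer: 6 5 5

Derivation:
--- FIFO ---
  step 0: ref 4 -> FAULT, frames=[4,-,-,-] (faults so far: 1)
  step 1: ref 1 -> FAULT, frames=[4,1,-,-] (faults so far: 2)
  step 2: ref 4 -> HIT, frames=[4,1,-,-] (faults so far: 2)
  step 3: ref 3 -> FAULT, frames=[4,1,3,-] (faults so far: 3)
  step 4: ref 1 -> HIT, frames=[4,1,3,-] (faults so far: 3)
  step 5: ref 2 -> FAULT, frames=[4,1,3,2] (faults so far: 4)
  step 6: ref 4 -> HIT, frames=[4,1,3,2] (faults so far: 4)
  step 7: ref 5 -> FAULT, evict 4, frames=[5,1,3,2] (faults so far: 5)
  step 8: ref 5 -> HIT, frames=[5,1,3,2] (faults so far: 5)
  step 9: ref 4 -> FAULT, evict 1, frames=[5,4,3,2] (faults so far: 6)
  step 10: ref 5 -> HIT, frames=[5,4,3,2] (faults so far: 6)
  step 11: ref 4 -> HIT, frames=[5,4,3,2] (faults so far: 6)
  step 12: ref 4 -> HIT, frames=[5,4,3,2] (faults so far: 6)
  step 13: ref 4 -> HIT, frames=[5,4,3,2] (faults so far: 6)
  FIFO total faults: 6
--- LRU ---
  step 0: ref 4 -> FAULT, frames=[4,-,-,-] (faults so far: 1)
  step 1: ref 1 -> FAULT, frames=[4,1,-,-] (faults so far: 2)
  step 2: ref 4 -> HIT, frames=[4,1,-,-] (faults so far: 2)
  step 3: ref 3 -> FAULT, frames=[4,1,3,-] (faults so far: 3)
  step 4: ref 1 -> HIT, frames=[4,1,3,-] (faults so far: 3)
  step 5: ref 2 -> FAULT, frames=[4,1,3,2] (faults so far: 4)
  step 6: ref 4 -> HIT, frames=[4,1,3,2] (faults so far: 4)
  step 7: ref 5 -> FAULT, evict 3, frames=[4,1,5,2] (faults so far: 5)
  step 8: ref 5 -> HIT, frames=[4,1,5,2] (faults so far: 5)
  step 9: ref 4 -> HIT, frames=[4,1,5,2] (faults so far: 5)
  step 10: ref 5 -> HIT, frames=[4,1,5,2] (faults so far: 5)
  step 11: ref 4 -> HIT, frames=[4,1,5,2] (faults so far: 5)
  step 12: ref 4 -> HIT, frames=[4,1,5,2] (faults so far: 5)
  step 13: ref 4 -> HIT, frames=[4,1,5,2] (faults so far: 5)
  LRU total faults: 5
--- Optimal ---
  step 0: ref 4 -> FAULT, frames=[4,-,-,-] (faults so far: 1)
  step 1: ref 1 -> FAULT, frames=[4,1,-,-] (faults so far: 2)
  step 2: ref 4 -> HIT, frames=[4,1,-,-] (faults so far: 2)
  step 3: ref 3 -> FAULT, frames=[4,1,3,-] (faults so far: 3)
  step 4: ref 1 -> HIT, frames=[4,1,3,-] (faults so far: 3)
  step 5: ref 2 -> FAULT, frames=[4,1,3,2] (faults so far: 4)
  step 6: ref 4 -> HIT, frames=[4,1,3,2] (faults so far: 4)
  step 7: ref 5 -> FAULT, evict 1, frames=[4,5,3,2] (faults so far: 5)
  step 8: ref 5 -> HIT, frames=[4,5,3,2] (faults so far: 5)
  step 9: ref 4 -> HIT, frames=[4,5,3,2] (faults so far: 5)
  step 10: ref 5 -> HIT, frames=[4,5,3,2] (faults so far: 5)
  step 11: ref 4 -> HIT, frames=[4,5,3,2] (faults so far: 5)
  step 12: ref 4 -> HIT, frames=[4,5,3,2] (faults so far: 5)
  step 13: ref 4 -> HIT, frames=[4,5,3,2] (faults so far: 5)
  Optimal total faults: 5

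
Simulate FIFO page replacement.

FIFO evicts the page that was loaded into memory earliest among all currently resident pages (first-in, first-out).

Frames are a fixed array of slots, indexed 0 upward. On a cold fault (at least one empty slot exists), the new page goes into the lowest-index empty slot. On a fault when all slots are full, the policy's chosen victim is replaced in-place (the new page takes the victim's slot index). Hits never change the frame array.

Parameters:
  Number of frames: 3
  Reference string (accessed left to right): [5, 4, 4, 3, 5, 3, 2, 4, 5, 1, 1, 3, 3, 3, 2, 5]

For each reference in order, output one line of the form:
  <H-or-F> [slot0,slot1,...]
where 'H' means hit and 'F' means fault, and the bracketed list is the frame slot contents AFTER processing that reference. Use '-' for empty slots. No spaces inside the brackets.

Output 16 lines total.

F [5,-,-]
F [5,4,-]
H [5,4,-]
F [5,4,3]
H [5,4,3]
H [5,4,3]
F [2,4,3]
H [2,4,3]
F [2,5,3]
F [2,5,1]
H [2,5,1]
F [3,5,1]
H [3,5,1]
H [3,5,1]
F [3,2,1]
F [3,2,5]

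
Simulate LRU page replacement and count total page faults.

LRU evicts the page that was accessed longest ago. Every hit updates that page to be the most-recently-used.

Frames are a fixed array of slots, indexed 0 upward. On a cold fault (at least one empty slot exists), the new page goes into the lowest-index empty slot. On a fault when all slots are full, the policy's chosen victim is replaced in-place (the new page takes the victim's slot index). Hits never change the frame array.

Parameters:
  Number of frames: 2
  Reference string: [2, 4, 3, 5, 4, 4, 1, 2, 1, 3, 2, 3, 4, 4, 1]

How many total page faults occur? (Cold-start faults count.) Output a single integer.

Answer: 11

Derivation:
Step 0: ref 2 → FAULT, frames=[2,-]
Step 1: ref 4 → FAULT, frames=[2,4]
Step 2: ref 3 → FAULT (evict 2), frames=[3,4]
Step 3: ref 5 → FAULT (evict 4), frames=[3,5]
Step 4: ref 4 → FAULT (evict 3), frames=[4,5]
Step 5: ref 4 → HIT, frames=[4,5]
Step 6: ref 1 → FAULT (evict 5), frames=[4,1]
Step 7: ref 2 → FAULT (evict 4), frames=[2,1]
Step 8: ref 1 → HIT, frames=[2,1]
Step 9: ref 3 → FAULT (evict 2), frames=[3,1]
Step 10: ref 2 → FAULT (evict 1), frames=[3,2]
Step 11: ref 3 → HIT, frames=[3,2]
Step 12: ref 4 → FAULT (evict 2), frames=[3,4]
Step 13: ref 4 → HIT, frames=[3,4]
Step 14: ref 1 → FAULT (evict 3), frames=[1,4]
Total faults: 11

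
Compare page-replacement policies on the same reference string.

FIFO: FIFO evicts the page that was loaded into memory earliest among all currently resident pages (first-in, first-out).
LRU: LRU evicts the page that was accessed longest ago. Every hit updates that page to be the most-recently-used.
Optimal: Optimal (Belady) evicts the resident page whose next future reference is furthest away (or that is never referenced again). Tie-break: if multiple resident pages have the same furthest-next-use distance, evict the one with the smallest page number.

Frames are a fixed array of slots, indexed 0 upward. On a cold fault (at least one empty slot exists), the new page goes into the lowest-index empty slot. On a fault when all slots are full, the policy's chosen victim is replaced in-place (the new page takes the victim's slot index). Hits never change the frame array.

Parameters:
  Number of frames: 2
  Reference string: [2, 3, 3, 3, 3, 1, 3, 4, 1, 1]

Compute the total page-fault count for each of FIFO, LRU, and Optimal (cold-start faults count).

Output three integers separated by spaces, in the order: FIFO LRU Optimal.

Answer: 4 5 4

Derivation:
--- FIFO ---
  step 0: ref 2 -> FAULT, frames=[2,-] (faults so far: 1)
  step 1: ref 3 -> FAULT, frames=[2,3] (faults so far: 2)
  step 2: ref 3 -> HIT, frames=[2,3] (faults so far: 2)
  step 3: ref 3 -> HIT, frames=[2,3] (faults so far: 2)
  step 4: ref 3 -> HIT, frames=[2,3] (faults so far: 2)
  step 5: ref 1 -> FAULT, evict 2, frames=[1,3] (faults so far: 3)
  step 6: ref 3 -> HIT, frames=[1,3] (faults so far: 3)
  step 7: ref 4 -> FAULT, evict 3, frames=[1,4] (faults so far: 4)
  step 8: ref 1 -> HIT, frames=[1,4] (faults so far: 4)
  step 9: ref 1 -> HIT, frames=[1,4] (faults so far: 4)
  FIFO total faults: 4
--- LRU ---
  step 0: ref 2 -> FAULT, frames=[2,-] (faults so far: 1)
  step 1: ref 3 -> FAULT, frames=[2,3] (faults so far: 2)
  step 2: ref 3 -> HIT, frames=[2,3] (faults so far: 2)
  step 3: ref 3 -> HIT, frames=[2,3] (faults so far: 2)
  step 4: ref 3 -> HIT, frames=[2,3] (faults so far: 2)
  step 5: ref 1 -> FAULT, evict 2, frames=[1,3] (faults so far: 3)
  step 6: ref 3 -> HIT, frames=[1,3] (faults so far: 3)
  step 7: ref 4 -> FAULT, evict 1, frames=[4,3] (faults so far: 4)
  step 8: ref 1 -> FAULT, evict 3, frames=[4,1] (faults so far: 5)
  step 9: ref 1 -> HIT, frames=[4,1] (faults so far: 5)
  LRU total faults: 5
--- Optimal ---
  step 0: ref 2 -> FAULT, frames=[2,-] (faults so far: 1)
  step 1: ref 3 -> FAULT, frames=[2,3] (faults so far: 2)
  step 2: ref 3 -> HIT, frames=[2,3] (faults so far: 2)
  step 3: ref 3 -> HIT, frames=[2,3] (faults so far: 2)
  step 4: ref 3 -> HIT, frames=[2,3] (faults so far: 2)
  step 5: ref 1 -> FAULT, evict 2, frames=[1,3] (faults so far: 3)
  step 6: ref 3 -> HIT, frames=[1,3] (faults so far: 3)
  step 7: ref 4 -> FAULT, evict 3, frames=[1,4] (faults so far: 4)
  step 8: ref 1 -> HIT, frames=[1,4] (faults so far: 4)
  step 9: ref 1 -> HIT, frames=[1,4] (faults so far: 4)
  Optimal total faults: 4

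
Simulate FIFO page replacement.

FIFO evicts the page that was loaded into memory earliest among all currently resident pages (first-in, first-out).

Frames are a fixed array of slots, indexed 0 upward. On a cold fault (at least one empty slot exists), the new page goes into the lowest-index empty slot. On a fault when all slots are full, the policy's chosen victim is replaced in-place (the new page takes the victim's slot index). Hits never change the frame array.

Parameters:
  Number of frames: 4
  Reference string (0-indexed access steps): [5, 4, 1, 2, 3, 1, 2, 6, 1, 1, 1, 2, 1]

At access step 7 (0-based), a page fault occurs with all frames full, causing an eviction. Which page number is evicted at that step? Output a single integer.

Step 0: ref 5 -> FAULT, frames=[5,-,-,-]
Step 1: ref 4 -> FAULT, frames=[5,4,-,-]
Step 2: ref 1 -> FAULT, frames=[5,4,1,-]
Step 3: ref 2 -> FAULT, frames=[5,4,1,2]
Step 4: ref 3 -> FAULT, evict 5, frames=[3,4,1,2]
Step 5: ref 1 -> HIT, frames=[3,4,1,2]
Step 6: ref 2 -> HIT, frames=[3,4,1,2]
Step 7: ref 6 -> FAULT, evict 4, frames=[3,6,1,2]
At step 7: evicted page 4

Answer: 4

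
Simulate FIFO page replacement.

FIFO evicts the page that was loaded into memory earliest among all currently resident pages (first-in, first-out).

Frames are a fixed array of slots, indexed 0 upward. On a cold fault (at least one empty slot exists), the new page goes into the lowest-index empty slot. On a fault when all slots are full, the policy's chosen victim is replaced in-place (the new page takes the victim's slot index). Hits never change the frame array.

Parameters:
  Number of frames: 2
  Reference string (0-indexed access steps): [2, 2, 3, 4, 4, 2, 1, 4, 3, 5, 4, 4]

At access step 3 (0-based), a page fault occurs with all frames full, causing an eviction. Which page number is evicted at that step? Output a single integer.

Answer: 2

Derivation:
Step 0: ref 2 -> FAULT, frames=[2,-]
Step 1: ref 2 -> HIT, frames=[2,-]
Step 2: ref 3 -> FAULT, frames=[2,3]
Step 3: ref 4 -> FAULT, evict 2, frames=[4,3]
At step 3: evicted page 2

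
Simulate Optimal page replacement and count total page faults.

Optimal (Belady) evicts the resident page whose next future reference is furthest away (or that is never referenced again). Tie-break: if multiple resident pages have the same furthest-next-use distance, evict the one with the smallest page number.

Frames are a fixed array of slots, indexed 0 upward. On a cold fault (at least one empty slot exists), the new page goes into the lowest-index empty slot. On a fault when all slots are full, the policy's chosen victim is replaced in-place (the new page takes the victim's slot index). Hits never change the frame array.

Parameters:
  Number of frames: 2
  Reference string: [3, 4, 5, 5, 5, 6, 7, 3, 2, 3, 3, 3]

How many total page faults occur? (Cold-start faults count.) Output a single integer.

Step 0: ref 3 → FAULT, frames=[3,-]
Step 1: ref 4 → FAULT, frames=[3,4]
Step 2: ref 5 → FAULT (evict 4), frames=[3,5]
Step 3: ref 5 → HIT, frames=[3,5]
Step 4: ref 5 → HIT, frames=[3,5]
Step 5: ref 6 → FAULT (evict 5), frames=[3,6]
Step 6: ref 7 → FAULT (evict 6), frames=[3,7]
Step 7: ref 3 → HIT, frames=[3,7]
Step 8: ref 2 → FAULT (evict 7), frames=[3,2]
Step 9: ref 3 → HIT, frames=[3,2]
Step 10: ref 3 → HIT, frames=[3,2]
Step 11: ref 3 → HIT, frames=[3,2]
Total faults: 6

Answer: 6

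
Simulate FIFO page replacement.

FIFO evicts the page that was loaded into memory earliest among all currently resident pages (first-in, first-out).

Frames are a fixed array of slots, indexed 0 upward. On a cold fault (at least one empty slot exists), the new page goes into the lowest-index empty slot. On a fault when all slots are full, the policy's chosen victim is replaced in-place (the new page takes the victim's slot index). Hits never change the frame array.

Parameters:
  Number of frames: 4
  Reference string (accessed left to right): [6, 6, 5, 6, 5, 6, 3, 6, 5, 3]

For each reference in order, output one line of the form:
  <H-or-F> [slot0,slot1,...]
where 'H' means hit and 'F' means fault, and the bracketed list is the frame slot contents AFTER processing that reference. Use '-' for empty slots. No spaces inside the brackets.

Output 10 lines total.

F [6,-,-,-]
H [6,-,-,-]
F [6,5,-,-]
H [6,5,-,-]
H [6,5,-,-]
H [6,5,-,-]
F [6,5,3,-]
H [6,5,3,-]
H [6,5,3,-]
H [6,5,3,-]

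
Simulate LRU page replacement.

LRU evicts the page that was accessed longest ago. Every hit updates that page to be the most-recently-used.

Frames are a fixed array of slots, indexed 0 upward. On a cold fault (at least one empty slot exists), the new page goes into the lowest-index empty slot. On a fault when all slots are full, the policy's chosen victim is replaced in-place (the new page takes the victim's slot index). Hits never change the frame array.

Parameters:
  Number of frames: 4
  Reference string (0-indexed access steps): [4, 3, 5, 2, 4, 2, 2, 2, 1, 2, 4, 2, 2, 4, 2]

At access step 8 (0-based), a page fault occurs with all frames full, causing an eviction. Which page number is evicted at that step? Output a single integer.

Step 0: ref 4 -> FAULT, frames=[4,-,-,-]
Step 1: ref 3 -> FAULT, frames=[4,3,-,-]
Step 2: ref 5 -> FAULT, frames=[4,3,5,-]
Step 3: ref 2 -> FAULT, frames=[4,3,5,2]
Step 4: ref 4 -> HIT, frames=[4,3,5,2]
Step 5: ref 2 -> HIT, frames=[4,3,5,2]
Step 6: ref 2 -> HIT, frames=[4,3,5,2]
Step 7: ref 2 -> HIT, frames=[4,3,5,2]
Step 8: ref 1 -> FAULT, evict 3, frames=[4,1,5,2]
At step 8: evicted page 3

Answer: 3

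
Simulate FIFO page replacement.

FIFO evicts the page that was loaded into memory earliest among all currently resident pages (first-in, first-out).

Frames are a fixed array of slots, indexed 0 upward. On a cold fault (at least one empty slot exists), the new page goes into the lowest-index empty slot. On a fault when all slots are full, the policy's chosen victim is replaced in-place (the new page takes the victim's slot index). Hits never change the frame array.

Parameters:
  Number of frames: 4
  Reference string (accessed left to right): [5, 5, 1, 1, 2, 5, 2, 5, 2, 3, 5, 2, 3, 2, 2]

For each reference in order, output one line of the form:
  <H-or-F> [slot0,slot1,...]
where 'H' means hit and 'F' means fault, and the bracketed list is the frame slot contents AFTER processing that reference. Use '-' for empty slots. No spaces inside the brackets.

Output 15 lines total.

F [5,-,-,-]
H [5,-,-,-]
F [5,1,-,-]
H [5,1,-,-]
F [5,1,2,-]
H [5,1,2,-]
H [5,1,2,-]
H [5,1,2,-]
H [5,1,2,-]
F [5,1,2,3]
H [5,1,2,3]
H [5,1,2,3]
H [5,1,2,3]
H [5,1,2,3]
H [5,1,2,3]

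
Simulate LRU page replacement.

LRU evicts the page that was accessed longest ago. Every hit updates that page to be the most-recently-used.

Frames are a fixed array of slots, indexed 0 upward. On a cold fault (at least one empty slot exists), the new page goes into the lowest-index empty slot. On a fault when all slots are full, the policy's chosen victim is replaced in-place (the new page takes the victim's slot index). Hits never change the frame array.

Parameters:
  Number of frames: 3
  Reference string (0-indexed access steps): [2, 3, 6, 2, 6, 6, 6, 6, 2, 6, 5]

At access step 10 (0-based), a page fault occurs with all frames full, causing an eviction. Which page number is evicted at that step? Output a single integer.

Answer: 3

Derivation:
Step 0: ref 2 -> FAULT, frames=[2,-,-]
Step 1: ref 3 -> FAULT, frames=[2,3,-]
Step 2: ref 6 -> FAULT, frames=[2,3,6]
Step 3: ref 2 -> HIT, frames=[2,3,6]
Step 4: ref 6 -> HIT, frames=[2,3,6]
Step 5: ref 6 -> HIT, frames=[2,3,6]
Step 6: ref 6 -> HIT, frames=[2,3,6]
Step 7: ref 6 -> HIT, frames=[2,3,6]
Step 8: ref 2 -> HIT, frames=[2,3,6]
Step 9: ref 6 -> HIT, frames=[2,3,6]
Step 10: ref 5 -> FAULT, evict 3, frames=[2,5,6]
At step 10: evicted page 3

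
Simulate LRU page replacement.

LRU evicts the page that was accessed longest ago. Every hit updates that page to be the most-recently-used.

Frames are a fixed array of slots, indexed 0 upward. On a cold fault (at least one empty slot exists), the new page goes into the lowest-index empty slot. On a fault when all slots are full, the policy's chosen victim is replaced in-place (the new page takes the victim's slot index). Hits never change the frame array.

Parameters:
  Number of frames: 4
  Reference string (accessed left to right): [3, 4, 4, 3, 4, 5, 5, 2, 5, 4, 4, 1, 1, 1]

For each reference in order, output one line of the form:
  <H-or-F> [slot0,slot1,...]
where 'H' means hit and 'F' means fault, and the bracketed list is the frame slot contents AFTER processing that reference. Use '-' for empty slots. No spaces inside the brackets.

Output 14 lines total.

F [3,-,-,-]
F [3,4,-,-]
H [3,4,-,-]
H [3,4,-,-]
H [3,4,-,-]
F [3,4,5,-]
H [3,4,5,-]
F [3,4,5,2]
H [3,4,5,2]
H [3,4,5,2]
H [3,4,5,2]
F [1,4,5,2]
H [1,4,5,2]
H [1,4,5,2]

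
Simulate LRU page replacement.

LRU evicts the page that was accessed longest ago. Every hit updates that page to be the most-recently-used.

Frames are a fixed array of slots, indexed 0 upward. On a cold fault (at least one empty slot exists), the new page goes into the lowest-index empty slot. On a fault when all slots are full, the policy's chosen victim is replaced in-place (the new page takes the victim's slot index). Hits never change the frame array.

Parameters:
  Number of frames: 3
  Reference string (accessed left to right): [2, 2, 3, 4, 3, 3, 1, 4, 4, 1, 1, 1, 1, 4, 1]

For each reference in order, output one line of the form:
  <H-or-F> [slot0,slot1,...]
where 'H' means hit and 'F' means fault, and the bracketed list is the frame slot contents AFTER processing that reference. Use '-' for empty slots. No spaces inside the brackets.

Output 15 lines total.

F [2,-,-]
H [2,-,-]
F [2,3,-]
F [2,3,4]
H [2,3,4]
H [2,3,4]
F [1,3,4]
H [1,3,4]
H [1,3,4]
H [1,3,4]
H [1,3,4]
H [1,3,4]
H [1,3,4]
H [1,3,4]
H [1,3,4]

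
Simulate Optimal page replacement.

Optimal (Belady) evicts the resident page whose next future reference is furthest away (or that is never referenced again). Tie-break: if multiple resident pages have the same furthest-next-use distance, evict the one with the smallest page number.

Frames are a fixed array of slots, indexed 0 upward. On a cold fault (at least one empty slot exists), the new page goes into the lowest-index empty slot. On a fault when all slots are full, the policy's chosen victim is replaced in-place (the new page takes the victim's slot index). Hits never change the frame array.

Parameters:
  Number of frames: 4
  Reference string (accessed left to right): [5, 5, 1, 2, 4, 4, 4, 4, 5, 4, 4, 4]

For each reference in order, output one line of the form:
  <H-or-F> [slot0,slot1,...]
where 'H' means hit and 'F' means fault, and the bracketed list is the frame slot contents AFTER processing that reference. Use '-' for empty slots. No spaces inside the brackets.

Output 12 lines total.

F [5,-,-,-]
H [5,-,-,-]
F [5,1,-,-]
F [5,1,2,-]
F [5,1,2,4]
H [5,1,2,4]
H [5,1,2,4]
H [5,1,2,4]
H [5,1,2,4]
H [5,1,2,4]
H [5,1,2,4]
H [5,1,2,4]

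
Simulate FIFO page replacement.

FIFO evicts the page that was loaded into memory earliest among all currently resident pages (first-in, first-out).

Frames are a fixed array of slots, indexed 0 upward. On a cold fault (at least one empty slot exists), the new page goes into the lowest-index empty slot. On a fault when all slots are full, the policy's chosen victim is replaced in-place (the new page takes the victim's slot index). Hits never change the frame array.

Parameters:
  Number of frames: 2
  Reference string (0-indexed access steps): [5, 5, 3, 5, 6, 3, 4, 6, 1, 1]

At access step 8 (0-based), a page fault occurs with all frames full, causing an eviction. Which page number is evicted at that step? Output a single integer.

Answer: 6

Derivation:
Step 0: ref 5 -> FAULT, frames=[5,-]
Step 1: ref 5 -> HIT, frames=[5,-]
Step 2: ref 3 -> FAULT, frames=[5,3]
Step 3: ref 5 -> HIT, frames=[5,3]
Step 4: ref 6 -> FAULT, evict 5, frames=[6,3]
Step 5: ref 3 -> HIT, frames=[6,3]
Step 6: ref 4 -> FAULT, evict 3, frames=[6,4]
Step 7: ref 6 -> HIT, frames=[6,4]
Step 8: ref 1 -> FAULT, evict 6, frames=[1,4]
At step 8: evicted page 6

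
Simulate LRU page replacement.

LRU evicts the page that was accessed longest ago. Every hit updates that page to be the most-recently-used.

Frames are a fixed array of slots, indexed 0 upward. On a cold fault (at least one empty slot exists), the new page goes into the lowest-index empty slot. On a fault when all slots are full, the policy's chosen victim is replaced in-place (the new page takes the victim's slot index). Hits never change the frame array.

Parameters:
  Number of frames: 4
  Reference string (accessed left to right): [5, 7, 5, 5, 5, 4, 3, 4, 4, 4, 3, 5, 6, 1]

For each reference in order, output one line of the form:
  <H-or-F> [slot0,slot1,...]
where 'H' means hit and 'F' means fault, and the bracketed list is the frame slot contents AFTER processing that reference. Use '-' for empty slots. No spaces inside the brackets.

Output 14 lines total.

F [5,-,-,-]
F [5,7,-,-]
H [5,7,-,-]
H [5,7,-,-]
H [5,7,-,-]
F [5,7,4,-]
F [5,7,4,3]
H [5,7,4,3]
H [5,7,4,3]
H [5,7,4,3]
H [5,7,4,3]
H [5,7,4,3]
F [5,6,4,3]
F [5,6,1,3]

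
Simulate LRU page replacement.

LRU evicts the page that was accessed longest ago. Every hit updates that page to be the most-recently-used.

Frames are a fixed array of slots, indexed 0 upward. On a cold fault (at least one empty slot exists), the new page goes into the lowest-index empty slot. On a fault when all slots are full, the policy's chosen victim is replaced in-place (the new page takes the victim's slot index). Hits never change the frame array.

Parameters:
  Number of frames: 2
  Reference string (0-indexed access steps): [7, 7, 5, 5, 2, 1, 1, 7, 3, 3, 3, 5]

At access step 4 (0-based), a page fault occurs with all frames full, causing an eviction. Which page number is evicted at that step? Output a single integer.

Answer: 7

Derivation:
Step 0: ref 7 -> FAULT, frames=[7,-]
Step 1: ref 7 -> HIT, frames=[7,-]
Step 2: ref 5 -> FAULT, frames=[7,5]
Step 3: ref 5 -> HIT, frames=[7,5]
Step 4: ref 2 -> FAULT, evict 7, frames=[2,5]
At step 4: evicted page 7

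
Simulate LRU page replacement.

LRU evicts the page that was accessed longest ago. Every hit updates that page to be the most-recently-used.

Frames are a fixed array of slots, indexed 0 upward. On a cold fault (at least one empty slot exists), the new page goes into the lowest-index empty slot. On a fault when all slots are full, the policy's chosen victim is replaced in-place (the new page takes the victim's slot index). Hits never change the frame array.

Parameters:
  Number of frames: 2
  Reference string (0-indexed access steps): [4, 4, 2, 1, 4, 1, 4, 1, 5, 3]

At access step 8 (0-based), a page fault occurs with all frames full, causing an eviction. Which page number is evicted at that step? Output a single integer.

Step 0: ref 4 -> FAULT, frames=[4,-]
Step 1: ref 4 -> HIT, frames=[4,-]
Step 2: ref 2 -> FAULT, frames=[4,2]
Step 3: ref 1 -> FAULT, evict 4, frames=[1,2]
Step 4: ref 4 -> FAULT, evict 2, frames=[1,4]
Step 5: ref 1 -> HIT, frames=[1,4]
Step 6: ref 4 -> HIT, frames=[1,4]
Step 7: ref 1 -> HIT, frames=[1,4]
Step 8: ref 5 -> FAULT, evict 4, frames=[1,5]
At step 8: evicted page 4

Answer: 4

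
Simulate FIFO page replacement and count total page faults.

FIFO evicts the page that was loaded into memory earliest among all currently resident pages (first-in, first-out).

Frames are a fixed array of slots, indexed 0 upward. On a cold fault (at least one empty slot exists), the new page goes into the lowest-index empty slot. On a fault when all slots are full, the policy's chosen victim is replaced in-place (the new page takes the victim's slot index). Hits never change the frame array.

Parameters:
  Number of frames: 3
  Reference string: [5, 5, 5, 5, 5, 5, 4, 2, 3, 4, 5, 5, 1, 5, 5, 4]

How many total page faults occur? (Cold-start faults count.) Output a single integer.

Answer: 7

Derivation:
Step 0: ref 5 → FAULT, frames=[5,-,-]
Step 1: ref 5 → HIT, frames=[5,-,-]
Step 2: ref 5 → HIT, frames=[5,-,-]
Step 3: ref 5 → HIT, frames=[5,-,-]
Step 4: ref 5 → HIT, frames=[5,-,-]
Step 5: ref 5 → HIT, frames=[5,-,-]
Step 6: ref 4 → FAULT, frames=[5,4,-]
Step 7: ref 2 → FAULT, frames=[5,4,2]
Step 8: ref 3 → FAULT (evict 5), frames=[3,4,2]
Step 9: ref 4 → HIT, frames=[3,4,2]
Step 10: ref 5 → FAULT (evict 4), frames=[3,5,2]
Step 11: ref 5 → HIT, frames=[3,5,2]
Step 12: ref 1 → FAULT (evict 2), frames=[3,5,1]
Step 13: ref 5 → HIT, frames=[3,5,1]
Step 14: ref 5 → HIT, frames=[3,5,1]
Step 15: ref 4 → FAULT (evict 3), frames=[4,5,1]
Total faults: 7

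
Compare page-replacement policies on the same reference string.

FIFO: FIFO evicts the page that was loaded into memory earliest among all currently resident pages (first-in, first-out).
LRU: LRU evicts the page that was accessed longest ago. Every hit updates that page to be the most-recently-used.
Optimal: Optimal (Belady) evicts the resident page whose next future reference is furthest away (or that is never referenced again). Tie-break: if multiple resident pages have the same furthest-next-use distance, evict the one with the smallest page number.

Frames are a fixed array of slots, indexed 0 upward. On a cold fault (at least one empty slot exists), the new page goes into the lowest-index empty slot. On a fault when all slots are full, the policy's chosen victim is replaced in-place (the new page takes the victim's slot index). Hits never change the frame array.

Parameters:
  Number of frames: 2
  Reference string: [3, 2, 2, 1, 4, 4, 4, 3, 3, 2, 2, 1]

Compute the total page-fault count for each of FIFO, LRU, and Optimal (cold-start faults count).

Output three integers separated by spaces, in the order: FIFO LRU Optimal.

Answer: 7 7 6

Derivation:
--- FIFO ---
  step 0: ref 3 -> FAULT, frames=[3,-] (faults so far: 1)
  step 1: ref 2 -> FAULT, frames=[3,2] (faults so far: 2)
  step 2: ref 2 -> HIT, frames=[3,2] (faults so far: 2)
  step 3: ref 1 -> FAULT, evict 3, frames=[1,2] (faults so far: 3)
  step 4: ref 4 -> FAULT, evict 2, frames=[1,4] (faults so far: 4)
  step 5: ref 4 -> HIT, frames=[1,4] (faults so far: 4)
  step 6: ref 4 -> HIT, frames=[1,4] (faults so far: 4)
  step 7: ref 3 -> FAULT, evict 1, frames=[3,4] (faults so far: 5)
  step 8: ref 3 -> HIT, frames=[3,4] (faults so far: 5)
  step 9: ref 2 -> FAULT, evict 4, frames=[3,2] (faults so far: 6)
  step 10: ref 2 -> HIT, frames=[3,2] (faults so far: 6)
  step 11: ref 1 -> FAULT, evict 3, frames=[1,2] (faults so far: 7)
  FIFO total faults: 7
--- LRU ---
  step 0: ref 3 -> FAULT, frames=[3,-] (faults so far: 1)
  step 1: ref 2 -> FAULT, frames=[3,2] (faults so far: 2)
  step 2: ref 2 -> HIT, frames=[3,2] (faults so far: 2)
  step 3: ref 1 -> FAULT, evict 3, frames=[1,2] (faults so far: 3)
  step 4: ref 4 -> FAULT, evict 2, frames=[1,4] (faults so far: 4)
  step 5: ref 4 -> HIT, frames=[1,4] (faults so far: 4)
  step 6: ref 4 -> HIT, frames=[1,4] (faults so far: 4)
  step 7: ref 3 -> FAULT, evict 1, frames=[3,4] (faults so far: 5)
  step 8: ref 3 -> HIT, frames=[3,4] (faults so far: 5)
  step 9: ref 2 -> FAULT, evict 4, frames=[3,2] (faults so far: 6)
  step 10: ref 2 -> HIT, frames=[3,2] (faults so far: 6)
  step 11: ref 1 -> FAULT, evict 3, frames=[1,2] (faults so far: 7)
  LRU total faults: 7
--- Optimal ---
  step 0: ref 3 -> FAULT, frames=[3,-] (faults so far: 1)
  step 1: ref 2 -> FAULT, frames=[3,2] (faults so far: 2)
  step 2: ref 2 -> HIT, frames=[3,2] (faults so far: 2)
  step 3: ref 1 -> FAULT, evict 2, frames=[3,1] (faults so far: 3)
  step 4: ref 4 -> FAULT, evict 1, frames=[3,4] (faults so far: 4)
  step 5: ref 4 -> HIT, frames=[3,4] (faults so far: 4)
  step 6: ref 4 -> HIT, frames=[3,4] (faults so far: 4)
  step 7: ref 3 -> HIT, frames=[3,4] (faults so far: 4)
  step 8: ref 3 -> HIT, frames=[3,4] (faults so far: 4)
  step 9: ref 2 -> FAULT, evict 3, frames=[2,4] (faults so far: 5)
  step 10: ref 2 -> HIT, frames=[2,4] (faults so far: 5)
  step 11: ref 1 -> FAULT, evict 2, frames=[1,4] (faults so far: 6)
  Optimal total faults: 6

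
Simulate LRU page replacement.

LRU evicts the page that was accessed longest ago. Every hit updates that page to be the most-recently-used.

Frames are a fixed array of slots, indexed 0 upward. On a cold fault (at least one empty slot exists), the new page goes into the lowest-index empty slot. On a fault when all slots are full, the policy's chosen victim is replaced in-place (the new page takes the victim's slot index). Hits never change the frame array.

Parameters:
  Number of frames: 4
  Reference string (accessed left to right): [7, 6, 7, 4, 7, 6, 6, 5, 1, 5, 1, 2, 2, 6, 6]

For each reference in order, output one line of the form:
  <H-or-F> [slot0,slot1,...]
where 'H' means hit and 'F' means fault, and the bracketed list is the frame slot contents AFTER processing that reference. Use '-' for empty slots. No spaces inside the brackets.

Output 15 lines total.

F [7,-,-,-]
F [7,6,-,-]
H [7,6,-,-]
F [7,6,4,-]
H [7,6,4,-]
H [7,6,4,-]
H [7,6,4,-]
F [7,6,4,5]
F [7,6,1,5]
H [7,6,1,5]
H [7,6,1,5]
F [2,6,1,5]
H [2,6,1,5]
H [2,6,1,5]
H [2,6,1,5]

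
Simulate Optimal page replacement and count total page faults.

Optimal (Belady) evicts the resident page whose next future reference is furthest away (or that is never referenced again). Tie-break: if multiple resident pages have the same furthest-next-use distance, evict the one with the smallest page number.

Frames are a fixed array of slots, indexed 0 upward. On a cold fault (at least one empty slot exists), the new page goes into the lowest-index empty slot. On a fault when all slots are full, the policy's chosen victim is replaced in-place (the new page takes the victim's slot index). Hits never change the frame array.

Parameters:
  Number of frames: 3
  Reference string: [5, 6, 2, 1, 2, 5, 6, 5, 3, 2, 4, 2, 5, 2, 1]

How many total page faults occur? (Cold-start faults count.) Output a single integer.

Step 0: ref 5 → FAULT, frames=[5,-,-]
Step 1: ref 6 → FAULT, frames=[5,6,-]
Step 2: ref 2 → FAULT, frames=[5,6,2]
Step 3: ref 1 → FAULT (evict 6), frames=[5,1,2]
Step 4: ref 2 → HIT, frames=[5,1,2]
Step 5: ref 5 → HIT, frames=[5,1,2]
Step 6: ref 6 → FAULT (evict 1), frames=[5,6,2]
Step 7: ref 5 → HIT, frames=[5,6,2]
Step 8: ref 3 → FAULT (evict 6), frames=[5,3,2]
Step 9: ref 2 → HIT, frames=[5,3,2]
Step 10: ref 4 → FAULT (evict 3), frames=[5,4,2]
Step 11: ref 2 → HIT, frames=[5,4,2]
Step 12: ref 5 → HIT, frames=[5,4,2]
Step 13: ref 2 → HIT, frames=[5,4,2]
Step 14: ref 1 → FAULT (evict 2), frames=[5,4,1]
Total faults: 8

Answer: 8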